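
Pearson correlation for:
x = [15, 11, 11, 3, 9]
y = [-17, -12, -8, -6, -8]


n=5, Σx=49, Σy=-51, Σxy=-565, Σx²=557, Σy²=597
r = (5×(-565) - 49×(-51))/√((5×557 - 49²)(5×597 - (-51)²))
= -326/√(384×384) = -326/√147456 ≈ -326/384.0000 ≈ -0.8490

r ≈ -0.8490


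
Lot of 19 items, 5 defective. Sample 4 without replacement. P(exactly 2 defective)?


Hypergeometric: C(5,2)×C(14,2)/C(19,4)
= 10×91/3876 = 455/1938

P(X=2) = 455/1938 ≈ 23.48%


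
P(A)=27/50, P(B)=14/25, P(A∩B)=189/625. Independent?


P(A)×P(B) = 189/625
P(A∩B) = 189/625
Equal ✓ → Independent

Yes, independent


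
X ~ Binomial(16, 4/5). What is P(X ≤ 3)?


P(X ≤ 3) = Σ P(X=i) for i=0..3
P(X=0) = 1/152587890625
P(X=1) = 64/152587890625
P(X=2) = 384/30517578125
P(X=3) = 7168/30517578125
Sum = 1513/6103515625

P(X ≤ 3) = 1513/6103515625 ≈ 0.00%


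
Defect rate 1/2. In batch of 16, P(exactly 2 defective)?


Binomial: P(X=2) = C(16,2)×p^2×(1-p)^14
= 120 × 1/4 × 1/16384 = 15/8192

P(X=2) = 15/8192 ≈ 0.18%


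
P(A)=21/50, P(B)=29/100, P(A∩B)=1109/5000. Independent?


P(A)×P(B) = 609/5000
P(A∩B) = 1109/5000
Not equal → NOT independent

No, not independent


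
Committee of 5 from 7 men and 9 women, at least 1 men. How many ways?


Count by #men:
  1M,4W: C(7,1)×C(9,4)=882
  2M,3W: C(7,2)×C(9,3)=1764
  3M,2W: C(7,3)×C(9,2)=1260
  4M,1W: C(7,4)×C(9,1)=315
  5M,0W: C(7,5)×C(9,0)=21
Total = 4242

4242


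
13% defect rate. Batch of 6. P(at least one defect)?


P(all good) = (87/100)^6 = 433626201009/1000000000000
P(≥1 defect) = 566373798991/1000000000000

P = 566373798991/1000000000000 ≈ 56.64%


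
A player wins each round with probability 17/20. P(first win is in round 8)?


Geometric: P(X=8) = (1-p)^(k-1)×p = (3/20)^7×17/20 = 37179/25600000000

P(X=8) = 37179/25600000000 ≈ 0.00%


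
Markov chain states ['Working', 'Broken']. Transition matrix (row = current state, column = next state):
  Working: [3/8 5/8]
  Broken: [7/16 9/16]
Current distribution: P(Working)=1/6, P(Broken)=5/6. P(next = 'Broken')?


P(next=Broken) = Σᵢ P(now=i)×P(i→Broken)
= 1/6×5/8 + 5/6×9/16
= 5/48 + 15/32 = 55/96

P = 55/96 ≈ 0.5729


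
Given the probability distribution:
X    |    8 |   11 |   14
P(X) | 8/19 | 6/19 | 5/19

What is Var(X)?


E[X] = 200/19
E[X²] = 2218/19
Var(X) = E[X²] - (E[X])² = 2218/19 - 40000/361 = 2142/361

Var(X) = 2142/361 ≈ 5.9335


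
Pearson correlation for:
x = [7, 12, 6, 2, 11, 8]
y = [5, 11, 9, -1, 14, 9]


n=6, Σx=46, Σy=47, Σxy=445, Σx²=418, Σy²=505
r = (6×445 - 46×47)/√((6×418 - 46²)(6×505 - 47²))
= 508/√(392×821) = 508/√321832 ≈ 508/567.3024 ≈ 0.8955

r ≈ 0.8955


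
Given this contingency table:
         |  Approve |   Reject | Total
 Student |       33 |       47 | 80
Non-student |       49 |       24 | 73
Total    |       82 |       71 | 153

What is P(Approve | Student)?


P(Approve | Student) = 33/(33+47) = 33/80

P(Approve|Student) = 33/80 ≈ 41.25%


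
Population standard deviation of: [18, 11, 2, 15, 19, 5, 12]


Mean = 82/7
  (18-82/7)²=1936/49
  (11-82/7)²=25/49
  (2-82/7)²=4624/49
  (15-82/7)²=529/49
  (19-82/7)²=2601/49
  (5-82/7)²=2209/49
  (12-82/7)²=4/49
Σ(x-μ)² = 1704/7
σ² = (1704/7)/7 = 1704/49

σ = √(1704/49) ≈ 5.8971


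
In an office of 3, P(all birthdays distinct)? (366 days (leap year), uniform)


P(all different) = Π(366-i)/366 for i=0..2
= (366/366)×(365/366)×...×(364/366)
= 0.991818

P ≈ 0.9918 ≈ 99.18%


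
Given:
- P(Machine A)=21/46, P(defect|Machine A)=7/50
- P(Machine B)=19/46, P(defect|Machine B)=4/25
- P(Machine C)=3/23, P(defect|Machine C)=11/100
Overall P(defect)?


P(B) = Σ P(B|Aᵢ)×P(Aᵢ)
  7/50×21/46 = 147/2300
  4/25×19/46 = 38/575
  11/100×3/23 = 33/2300
Sum = 83/575

P(defect) = 83/575 ≈ 14.43%


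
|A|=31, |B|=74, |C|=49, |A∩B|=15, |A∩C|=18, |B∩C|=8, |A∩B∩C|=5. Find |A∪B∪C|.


|A∪B∪C| = 31+74+49-15-18-8+5 = 118

|A∪B∪C| = 118


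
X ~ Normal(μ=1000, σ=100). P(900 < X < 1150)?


z₁=(900-1000)/100=-1.0, z₂=(1150-1000)/100=1.5
P = Φ(1.5) - Φ(-1.0) = 0.933193 - 0.158655 = 0.774538 ≈ 0.7745

P(900 < X < 1150) ≈ 0.7745


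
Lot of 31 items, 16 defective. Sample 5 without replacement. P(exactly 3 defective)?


Hypergeometric: C(16,3)×C(15,2)/C(31,5)
= 560×105/169911 = 2800/8091

P(X=3) = 2800/8091 ≈ 34.61%


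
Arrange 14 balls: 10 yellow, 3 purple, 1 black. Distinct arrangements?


14!/(10!×3!×1!) = 4004

4004


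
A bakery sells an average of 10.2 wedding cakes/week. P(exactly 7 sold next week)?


Poisson(λ=10.2): P(X=7) = e^(-λ)×λ^k/k!
= e^(-10.2) × 10.2^7 / 7!
≈ 3.717031868e-05 × 11486856.6765 / 5040 ≈ 0.084716

P(X=7) ≈ 0.084716 ≈ 8.47%


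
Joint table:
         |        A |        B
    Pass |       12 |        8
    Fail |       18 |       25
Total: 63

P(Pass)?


P(Pass) = (12+8)/63 = 20/63

P(Pass) = 20/63 ≈ 31.75%


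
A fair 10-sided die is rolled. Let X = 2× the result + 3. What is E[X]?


E[die] = (1+10)/2 = 11/2
E[X] = 2×11/2 + 3 = 14

E[X] = 14


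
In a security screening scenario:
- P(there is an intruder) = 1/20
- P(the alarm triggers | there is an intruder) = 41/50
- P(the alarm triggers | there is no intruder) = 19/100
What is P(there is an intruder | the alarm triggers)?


Using Bayes' theorem:
P(A|B) = P(B|A)·P(A) / P(B)

P(the alarm triggers) = 41/50 × 1/20 + 19/100 × 19/20
= 41/1000 + 361/2000 = 443/2000

P(there is an intruder|the alarm triggers) = (41/1000) / (443/2000) = 82/443

P(there is an intruder|the alarm triggers) = 82/443 ≈ 18.51%


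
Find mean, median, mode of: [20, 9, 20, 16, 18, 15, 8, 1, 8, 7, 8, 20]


Sorted: [1, 7, 8, 8, 8, 9, 15, 16, 18, 20, 20, 20]
Mean = 150/12 = 25/2
Median = 12
Freq: {20: 3, 9: 1, 16: 1, 18: 1, 15: 1, 8: 3, 1: 1, 7: 1}
Mode: [8, 20]

Mean=25/2, Median=12, Mode=[8, 20]


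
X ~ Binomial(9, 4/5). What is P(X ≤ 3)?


P(X ≤ 3) = Σ P(X=i) for i=0..3
P(X=0) = 1/1953125
P(X=1) = 36/1953125
P(X=2) = 576/1953125
P(X=3) = 5376/1953125
Sum = 5989/1953125

P(X ≤ 3) = 5989/1953125 ≈ 0.31%


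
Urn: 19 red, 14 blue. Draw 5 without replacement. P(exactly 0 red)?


Hypergeometric: C(19,0)×C(14,5)/C(33,5)
= 1×2002/237336 = 91/10788

P(X=0) = 91/10788 ≈ 0.84%


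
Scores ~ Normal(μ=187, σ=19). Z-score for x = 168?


z = (x - μ)/σ = (168 - 187)/19 = -1.0

z = -1.0


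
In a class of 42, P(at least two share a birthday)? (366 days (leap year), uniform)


P(all different) = Π(366-i)/366 for i=0..41
= 0.086572
P(match) = 1 - 0.086572 = 0.913428

P ≈ 0.9134 ≈ 91.34%


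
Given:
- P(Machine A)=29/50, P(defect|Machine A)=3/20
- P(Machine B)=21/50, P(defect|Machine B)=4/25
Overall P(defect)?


P(B) = Σ P(B|Aᵢ)×P(Aᵢ)
  3/20×29/50 = 87/1000
  4/25×21/50 = 42/625
Sum = 771/5000

P(defect) = 771/5000 ≈ 15.42%


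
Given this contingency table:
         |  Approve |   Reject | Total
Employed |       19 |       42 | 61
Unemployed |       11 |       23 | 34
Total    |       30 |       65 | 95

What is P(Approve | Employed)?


P(Approve | Employed) = 19/(19+42) = 19/61

P(Approve|Employed) = 19/61 ≈ 31.15%


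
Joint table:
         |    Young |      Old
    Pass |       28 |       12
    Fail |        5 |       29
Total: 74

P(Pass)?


P(Pass) = (28+12)/74 = 40/74 = 20/37

P(Pass) = 20/37 ≈ 54.05%


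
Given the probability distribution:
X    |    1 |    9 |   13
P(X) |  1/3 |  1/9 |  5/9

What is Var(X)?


E[X] = 77/9
E[X²] = 929/9
Var(X) = E[X²] - (E[X])² = 929/9 - 5929/81 = 2432/81

Var(X) = 2432/81 ≈ 30.0247


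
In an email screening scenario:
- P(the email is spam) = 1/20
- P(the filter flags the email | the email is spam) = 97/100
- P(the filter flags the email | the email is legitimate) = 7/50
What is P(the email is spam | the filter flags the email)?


Using Bayes' theorem:
P(A|B) = P(B|A)·P(A) / P(B)

P(the filter flags the email) = 97/100 × 1/20 + 7/50 × 19/20
= 97/2000 + 133/1000 = 363/2000

P(the email is spam|the filter flags the email) = (97/2000) / (363/2000) = 97/363

P(the email is spam|the filter flags the email) = 97/363 ≈ 26.72%


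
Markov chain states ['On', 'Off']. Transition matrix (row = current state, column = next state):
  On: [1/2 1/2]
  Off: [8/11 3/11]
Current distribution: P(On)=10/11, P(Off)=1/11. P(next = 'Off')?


P(next=Off) = Σᵢ P(now=i)×P(i→Off)
= 10/11×1/2 + 1/11×3/11
= 5/11 + 3/121 = 58/121

P = 58/121 ≈ 0.4793


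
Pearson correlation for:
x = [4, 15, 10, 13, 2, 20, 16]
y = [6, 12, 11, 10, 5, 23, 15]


n=7, Σx=80, Σy=82, Σxy=1154, Σx²=1170, Σy²=1180
r = (7×1154 - 80×82)/√((7×1170 - 80²)(7×1180 - 82²))
= 1518/√(1790×1536) = 1518/√2749440 ≈ 1518/1658.1435 ≈ 0.9155

r ≈ 0.9155


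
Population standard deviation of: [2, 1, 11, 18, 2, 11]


Mean = 45/6 = 15/2
  (2-15/2)²=121/4
  (1-15/2)²=169/4
  (11-15/2)²=49/4
  (18-15/2)²=441/4
  (2-15/2)²=121/4
  (11-15/2)²=49/4
Σ(x-μ)² = 475/2
σ² = (475/2)/6 = 475/12

σ = √(475/12) ≈ 6.2915


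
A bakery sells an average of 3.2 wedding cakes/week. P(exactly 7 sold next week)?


Poisson(λ=3.2): P(X=7) = e^(-λ)×λ^k/k!
= e^(-3.2) × 3.2^7 / 7!
≈ 0.04076220398 × 3435.9738368 / 5040 ≈ 0.027789

P(X=7) ≈ 0.027789 ≈ 2.78%


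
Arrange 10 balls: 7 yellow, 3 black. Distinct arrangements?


10!/(7!×3!) = 120

120


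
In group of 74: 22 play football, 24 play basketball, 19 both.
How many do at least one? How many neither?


|A∪B| = 22+24-19 = 27
Neither = 74-27 = 47

At least one: 27; Neither: 47


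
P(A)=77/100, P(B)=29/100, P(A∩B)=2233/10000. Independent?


P(A)×P(B) = 2233/10000
P(A∩B) = 2233/10000
Equal ✓ → Independent

Yes, independent


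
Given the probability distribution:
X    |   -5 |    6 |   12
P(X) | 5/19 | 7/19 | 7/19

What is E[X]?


E[X] = Σ x·P(X=x)
= (-5)×(5/19) + (6)×(7/19) + (12)×(7/19)
= 101/19

E[X] = 101/19


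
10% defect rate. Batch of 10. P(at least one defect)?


P(all good) = (9/10)^10 = 3486784401/10000000000
P(≥1 defect) = 6513215599/10000000000

P = 6513215599/10000000000 ≈ 65.13%


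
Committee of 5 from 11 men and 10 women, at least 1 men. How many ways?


Count by #men:
  1M,4W: C(11,1)×C(10,4)=2310
  2M,3W: C(11,2)×C(10,3)=6600
  3M,2W: C(11,3)×C(10,2)=7425
  4M,1W: C(11,4)×C(10,1)=3300
  5M,0W: C(11,5)×C(10,0)=462
Total = 20097

20097


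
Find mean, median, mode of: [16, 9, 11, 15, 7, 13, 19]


Sorted: [7, 9, 11, 13, 15, 16, 19]
Mean = 90/7
Median = 13
Freq: {16: 1, 9: 1, 11: 1, 15: 1, 7: 1, 13: 1, 19: 1}
Mode: No mode

Mean=90/7, Median=13, Mode=No mode


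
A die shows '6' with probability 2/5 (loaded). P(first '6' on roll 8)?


Geometric: P(X=8) = (1-p)^(k-1)×p = (3/5)^7×2/5 = 4374/390625

P(X=8) = 4374/390625 ≈ 1.12%


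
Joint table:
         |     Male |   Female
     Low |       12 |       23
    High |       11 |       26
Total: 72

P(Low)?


P(Low) = (12+23)/72 = 35/72

P(Low) = 35/72 ≈ 48.61%


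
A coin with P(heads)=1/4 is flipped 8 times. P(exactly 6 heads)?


Binomial: P(X=6) = C(8,6)×p^6×(1-p)^2
= 28 × 1/4096 × 9/16 = 63/16384

P(X=6) = 63/16384 ≈ 0.38%


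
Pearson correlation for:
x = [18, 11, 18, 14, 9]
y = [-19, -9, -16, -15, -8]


n=5, Σx=70, Σy=-67, Σxy=-1011, Σx²=1046, Σy²=987
r = (5×(-1011) - 70×(-67))/√((5×1046 - 70²)(5×987 - (-67)²))
= -365/√(330×446) = -365/√147180 ≈ -365/383.6405 ≈ -0.9514

r ≈ -0.9514


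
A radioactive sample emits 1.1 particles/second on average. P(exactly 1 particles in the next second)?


Poisson(λ=1.1): P(X=1) = e^(-λ)×λ^k/k!
= e^(-1.1) × 1.1^1 / 1!
≈ 0.3328710837 × 1.1 / 1 ≈ 0.366158

P(X=1) ≈ 0.366158 ≈ 36.62%


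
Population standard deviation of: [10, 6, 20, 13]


Mean = 49/4
  (10-49/4)²=81/16
  (6-49/4)²=625/16
  (20-49/4)²=961/16
  (13-49/4)²=9/16
Σ(x-μ)² = 419/4
σ² = (419/4)/4 = 419/16

σ = √(419/16) ≈ 5.1174


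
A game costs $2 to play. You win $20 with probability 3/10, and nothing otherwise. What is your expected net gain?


E[gain] = (20-2)×3/10 + (-2)×7/10
= 27/5 - 7/5 = 4

Expected net gain = $4 ≈ $4.00


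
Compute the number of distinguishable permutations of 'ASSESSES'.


Letters: 8, freq: {'A': 1, 'S': 5, 'E': 2}
8!/(1!×5!×2!) = 40320/240 = 168

168


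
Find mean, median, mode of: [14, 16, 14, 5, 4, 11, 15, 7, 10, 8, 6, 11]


Sorted: [4, 5, 6, 7, 8, 10, 11, 11, 14, 14, 15, 16]
Mean = 121/12
Median = 21/2
Freq: {14: 2, 16: 1, 5: 1, 4: 1, 11: 2, 15: 1, 7: 1, 10: 1, 8: 1, 6: 1}
Mode: [11, 14]

Mean=121/12, Median=21/2, Mode=[11, 14]


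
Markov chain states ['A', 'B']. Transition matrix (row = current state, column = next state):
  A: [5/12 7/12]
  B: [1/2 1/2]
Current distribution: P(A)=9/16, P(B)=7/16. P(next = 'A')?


P(next=A) = Σᵢ P(now=i)×P(i→A)
= 9/16×5/12 + 7/16×1/2
= 15/64 + 7/32 = 29/64

P = 29/64 ≈ 0.4531


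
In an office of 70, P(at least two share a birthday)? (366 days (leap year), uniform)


P(all different) = Π(366-i)/366 for i=0..69
= 0.000858
P(match) = 1 - 0.000858 = 0.999142

P ≈ 0.9991 ≈ 99.91%


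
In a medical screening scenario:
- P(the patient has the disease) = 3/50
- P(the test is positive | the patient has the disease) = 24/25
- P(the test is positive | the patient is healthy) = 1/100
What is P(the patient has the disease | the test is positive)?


Using Bayes' theorem:
P(A|B) = P(B|A)·P(A) / P(B)

P(the test is positive) = 24/25 × 3/50 + 1/100 × 47/50
= 36/625 + 47/5000 = 67/1000

P(the patient has the disease|the test is positive) = (36/625) / (67/1000) = 288/335

P(the patient has the disease|the test is positive) = 288/335 ≈ 85.97%


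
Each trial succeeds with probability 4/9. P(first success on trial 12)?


Geometric: P(X=12) = (1-p)^(k-1)×p = (5/9)^11×4/9 = 195312500/282429536481

P(X=12) = 195312500/282429536481 ≈ 0.07%


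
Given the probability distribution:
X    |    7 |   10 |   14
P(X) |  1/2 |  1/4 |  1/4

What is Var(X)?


E[X] = 19/2
E[X²] = 197/2
Var(X) = E[X²] - (E[X])² = 197/2 - 361/4 = 33/4

Var(X) = 33/4 ≈ 8.2500


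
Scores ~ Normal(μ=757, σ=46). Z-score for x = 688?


z = (x - μ)/σ = (688 - 757)/46 = -1.5

z = -1.5


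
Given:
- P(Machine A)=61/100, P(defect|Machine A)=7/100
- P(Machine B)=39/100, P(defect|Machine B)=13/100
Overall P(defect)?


P(B) = Σ P(B|Aᵢ)×P(Aᵢ)
  7/100×61/100 = 427/10000
  13/100×39/100 = 507/10000
Sum = 467/5000

P(defect) = 467/5000 ≈ 9.34%


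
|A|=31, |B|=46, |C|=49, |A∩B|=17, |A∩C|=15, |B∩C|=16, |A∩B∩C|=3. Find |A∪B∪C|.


|A∪B∪C| = 31+46+49-17-15-16+3 = 81

|A∪B∪C| = 81


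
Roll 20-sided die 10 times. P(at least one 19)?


P(no 19)^10 = (19/20)^10 = 6131066257801/10240000000000
P(≥1) = 1 - 6131066257801/10240000000000 = 4108933742199/10240000000000

P = 4108933742199/10240000000000 ≈ 40.13%


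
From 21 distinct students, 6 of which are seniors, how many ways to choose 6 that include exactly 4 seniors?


Choose 4 of the 6 seniors and 2 of the other 15 students:
C(6,4)×C(15,2) = 15×105 = 1575

1575


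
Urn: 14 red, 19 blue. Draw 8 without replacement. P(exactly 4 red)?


Hypergeometric: C(14,4)×C(19,4)/C(33,8)
= 1001×3876/13884156 = 2261/8091

P(X=4) = 2261/8091 ≈ 27.94%


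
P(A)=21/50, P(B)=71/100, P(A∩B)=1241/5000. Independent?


P(A)×P(B) = 1491/5000
P(A∩B) = 1241/5000
Not equal → NOT independent

No, not independent


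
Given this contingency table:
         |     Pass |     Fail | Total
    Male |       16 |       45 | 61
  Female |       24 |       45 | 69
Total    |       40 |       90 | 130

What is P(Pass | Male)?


P(Pass | Male) = 16/(16+45) = 16/61

P(Pass|Male) = 16/61 ≈ 26.23%


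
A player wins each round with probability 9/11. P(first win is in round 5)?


Geometric: P(X=5) = (1-p)^(k-1)×p = (2/11)^4×9/11 = 144/161051

P(X=5) = 144/161051 ≈ 0.09%


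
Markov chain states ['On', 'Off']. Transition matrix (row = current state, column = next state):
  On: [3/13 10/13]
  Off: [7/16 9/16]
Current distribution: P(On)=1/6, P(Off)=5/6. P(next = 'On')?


P(next=On) = Σᵢ P(now=i)×P(i→On)
= 1/6×3/13 + 5/6×7/16
= 1/26 + 35/96 = 503/1248

P = 503/1248 ≈ 0.4030


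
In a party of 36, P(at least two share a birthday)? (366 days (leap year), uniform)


P(all different) = Π(366-i)/366 for i=0..35
= 0.168667
P(match) = 1 - 0.168667 = 0.831333

P ≈ 0.8313 ≈ 83.13%


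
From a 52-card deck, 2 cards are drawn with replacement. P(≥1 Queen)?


P(not a Queen) = 48/52 = 12/13
P(none in 2 draws) = (12/13)^2 = 144/169
P(≥1 Queen) = 1 - 144/169 = 25/169

P = 25/169 ≈ 14.79%


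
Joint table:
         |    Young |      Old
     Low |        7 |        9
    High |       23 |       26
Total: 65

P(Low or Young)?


P(Low∨Young) = P(Low) + P(Young) - P(Low∧Young)
= (16 + 30 - 7)/65 = 39/65 = 3/5

P = 3/5 ≈ 60.00%


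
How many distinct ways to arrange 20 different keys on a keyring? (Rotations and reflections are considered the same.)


Free circular arrangements: rotations and reflections both identified.
(n-1)!/2 = 19!/2 = 121645100408832000/2 = 60822550204416000

60822550204416000


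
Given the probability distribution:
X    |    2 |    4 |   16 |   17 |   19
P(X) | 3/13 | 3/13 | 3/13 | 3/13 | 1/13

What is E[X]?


E[X] = Σ x·P(X=x)
= (2)×(3/13) + (4)×(3/13) + (16)×(3/13) + (17)×(3/13) + (19)×(1/13)
= 136/13

E[X] = 136/13


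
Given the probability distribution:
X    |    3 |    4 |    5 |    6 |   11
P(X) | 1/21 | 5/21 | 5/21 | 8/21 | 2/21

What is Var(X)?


E[X] = 118/21
E[X²] = 248/7
Var(X) = E[X²] - (E[X])² = 248/7 - 13924/441 = 1700/441

Var(X) = 1700/441 ≈ 3.8549


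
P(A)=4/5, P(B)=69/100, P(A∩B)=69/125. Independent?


P(A)×P(B) = 69/125
P(A∩B) = 69/125
Equal ✓ → Independent

Yes, independent


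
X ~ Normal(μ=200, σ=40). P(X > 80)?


z = (80-200)/40 = -3.0
P(X > 80) = 1 - P(Z ≤ -3.0) = 1 - 0.0013 = 0.9987

P(X > 80) ≈ 0.9987


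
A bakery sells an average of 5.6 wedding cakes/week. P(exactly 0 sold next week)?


Poisson(λ=5.6): P(X=0) = e^(-λ)×λ^k/k!
= e^(-5.6) × 5.6^0 / 0!
≈ 0.003697863716 × 1 / 1 ≈ 0.003698

P(X=0) ≈ 0.003698 ≈ 0.37%


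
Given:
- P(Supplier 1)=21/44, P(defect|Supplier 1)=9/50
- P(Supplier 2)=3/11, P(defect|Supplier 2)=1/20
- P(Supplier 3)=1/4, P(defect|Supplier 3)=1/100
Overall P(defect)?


P(B) = Σ P(B|Aᵢ)×P(Aᵢ)
  9/50×21/44 = 189/2200
  1/20×3/11 = 3/220
  1/100×1/4 = 1/400
Sum = 449/4400

P(defect) = 449/4400 ≈ 10.20%


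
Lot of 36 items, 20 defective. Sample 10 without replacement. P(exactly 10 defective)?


Hypergeometric: C(20,10)×C(16,0)/C(36,10)
= 184756×1/254186856 = 247/339822

P(X=10) = 247/339822 ≈ 0.07%


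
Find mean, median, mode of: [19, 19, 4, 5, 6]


Sorted: [4, 5, 6, 19, 19]
Mean = 53/5
Median = 6
Freq: {19: 2, 4: 1, 5: 1, 6: 1}
Mode: [19]

Mean=53/5, Median=6, Mode=19


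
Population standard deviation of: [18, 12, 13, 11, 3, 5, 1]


Mean = 63/7 = 9
  (18-9)²=81
  (12-9)²=9
  (13-9)²=16
  (11-9)²=4
  (3-9)²=36
  (5-9)²=16
  (1-9)²=64
Σ(x-μ)² = 226
σ² = 226/7

σ = √(226/7) ≈ 5.6821


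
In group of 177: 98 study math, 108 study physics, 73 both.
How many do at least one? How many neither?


|A∪B| = 98+108-73 = 133
Neither = 177-133 = 44

At least one: 133; Neither: 44


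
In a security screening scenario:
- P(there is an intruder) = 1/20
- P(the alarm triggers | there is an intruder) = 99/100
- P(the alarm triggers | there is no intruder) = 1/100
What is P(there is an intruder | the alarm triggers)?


Using Bayes' theorem:
P(A|B) = P(B|A)·P(A) / P(B)

P(the alarm triggers) = 99/100 × 1/20 + 1/100 × 19/20
= 99/2000 + 19/2000 = 59/1000

P(there is an intruder|the alarm triggers) = (99/2000) / (59/1000) = 99/118

P(there is an intruder|the alarm triggers) = 99/118 ≈ 83.90%


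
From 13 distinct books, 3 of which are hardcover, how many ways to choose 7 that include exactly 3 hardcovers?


Choose 3 of the 3 hardcovers and 4 of the other 10 books:
C(3,3)×C(10,4) = 1×210 = 210

210


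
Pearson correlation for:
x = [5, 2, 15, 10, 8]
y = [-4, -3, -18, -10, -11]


n=5, Σx=40, Σy=-46, Σxy=-484, Σx²=418, Σy²=570
r = (5×(-484) - 40×(-46))/√((5×418 - 40²)(5×570 - (-46)²))
= -580/√(490×734) = -580/√359660 ≈ -580/599.7166 ≈ -0.9671

r ≈ -0.9671


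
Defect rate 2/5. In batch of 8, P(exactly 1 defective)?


Binomial: P(X=1) = C(8,1)×p^1×(1-p)^7
= 8 × 2/5 × 2187/78125 = 34992/390625

P(X=1) = 34992/390625 ≈ 8.96%


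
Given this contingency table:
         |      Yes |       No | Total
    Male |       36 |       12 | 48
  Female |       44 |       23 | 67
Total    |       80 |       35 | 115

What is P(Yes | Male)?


P(Yes | Male) = 36/(36+12) = 36/48 = 3/4

P(Yes|Male) = 3/4 ≈ 75.00%


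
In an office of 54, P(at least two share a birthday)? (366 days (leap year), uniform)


P(all different) = Π(366-i)/366 for i=0..53
= 0.016316
P(match) = 1 - 0.016316 = 0.983684

P ≈ 0.9837 ≈ 98.37%


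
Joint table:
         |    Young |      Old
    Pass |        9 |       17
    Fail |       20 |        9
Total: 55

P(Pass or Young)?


P(Pass∨Young) = P(Pass) + P(Young) - P(Pass∧Young)
= (26 + 29 - 9)/55 = 46/55

P = 46/55 ≈ 83.64%


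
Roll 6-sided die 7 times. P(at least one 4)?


P(no 4)^7 = (5/6)^7 = 78125/279936
P(≥1) = 1 - 78125/279936 = 201811/279936

P = 201811/279936 ≈ 72.09%


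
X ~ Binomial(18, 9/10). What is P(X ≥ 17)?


P(X ≥ 17) = Σ P(X=i) for i=17..18
P(X=17) = 150094635296999121/500000000000000000
P(X=18) = 150094635296999121/1000000000000000000
Sum = 450283905890997363/1000000000000000000

P(X ≥ 17) = 450283905890997363/1000000000000000000 ≈ 45.03%


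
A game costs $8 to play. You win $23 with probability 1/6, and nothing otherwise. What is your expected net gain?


E[gain] = (23-8)×1/6 + (-8)×5/6
= 5/2 - 20/3 = -25/6

Expected net gain = $-25/6 ≈ $-4.17


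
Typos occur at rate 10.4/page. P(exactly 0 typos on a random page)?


Poisson(λ=10.4): P(X=0) = e^(-λ)×λ^k/k!
= e^(-10.4) × 10.4^0 / 0!
≈ 3.043248301e-05 × 1 / 1 ≈ 0.000030

P(X=0) ≈ 0.000030 ≈ 0.00%


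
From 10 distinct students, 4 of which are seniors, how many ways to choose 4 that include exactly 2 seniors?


Choose 2 of the 4 seniors and 2 of the other 6 students:
C(4,2)×C(6,2) = 6×15 = 90

90


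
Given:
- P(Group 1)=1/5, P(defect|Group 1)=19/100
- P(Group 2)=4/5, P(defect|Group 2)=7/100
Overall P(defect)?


P(B) = Σ P(B|Aᵢ)×P(Aᵢ)
  19/100×1/5 = 19/500
  7/100×4/5 = 7/125
Sum = 47/500

P(defect) = 47/500 ≈ 9.40%


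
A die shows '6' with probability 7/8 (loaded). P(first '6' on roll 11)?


Geometric: P(X=11) = (1-p)^(k-1)×p = (1/8)^10×7/8 = 7/8589934592

P(X=11) = 7/8589934592 ≈ 0.00%


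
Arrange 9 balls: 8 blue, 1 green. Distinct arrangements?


9!/(8!×1!) = 9

9


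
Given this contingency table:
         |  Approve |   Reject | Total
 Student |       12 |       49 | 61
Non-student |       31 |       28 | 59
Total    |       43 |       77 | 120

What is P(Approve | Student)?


P(Approve | Student) = 12/(12+49) = 12/61

P(Approve|Student) = 12/61 ≈ 19.67%


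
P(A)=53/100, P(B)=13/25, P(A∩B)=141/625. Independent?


P(A)×P(B) = 689/2500
P(A∩B) = 141/625
Not equal → NOT independent

No, not independent


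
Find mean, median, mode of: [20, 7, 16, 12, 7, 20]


Sorted: [7, 7, 12, 16, 20, 20]
Mean = 82/6 = 41/3
Median = 14
Freq: {20: 2, 7: 2, 16: 1, 12: 1}
Mode: [7, 20]

Mean=41/3, Median=14, Mode=[7, 20]


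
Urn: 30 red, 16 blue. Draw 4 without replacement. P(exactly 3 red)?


Hypergeometric: C(30,3)×C(16,1)/C(46,4)
= 4060×16/163185 = 12992/32637

P(X=3) = 12992/32637 ≈ 39.81%


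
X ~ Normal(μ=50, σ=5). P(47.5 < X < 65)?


z₁=(47.5-50)/5=-0.5, z₂=(65-50)/5=3.0
P = Φ(3.0) - Φ(-0.5) = 0.998650 - 0.308538 = 0.690112 ≈ 0.6901

P(47.5 < X < 65) ≈ 0.6901


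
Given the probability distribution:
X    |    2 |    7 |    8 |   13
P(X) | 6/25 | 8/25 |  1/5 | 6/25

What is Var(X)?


E[X] = 186/25
E[X²] = 70
Var(X) = E[X²] - (E[X])² = 70 - 34596/625 = 9154/625

Var(X) = 9154/625 ≈ 14.6464


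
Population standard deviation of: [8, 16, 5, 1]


Mean = 30/4 = 15/2
  (8-15/2)²=1/4
  (16-15/2)²=289/4
  (5-15/2)²=25/4
  (1-15/2)²=169/4
Σ(x-μ)² = 121
σ² = 121/4

σ = √(121/4) ≈ 5.5000


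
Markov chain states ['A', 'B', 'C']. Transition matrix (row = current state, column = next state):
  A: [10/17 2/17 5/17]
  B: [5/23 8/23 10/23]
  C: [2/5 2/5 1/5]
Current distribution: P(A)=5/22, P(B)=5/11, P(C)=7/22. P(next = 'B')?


P(next=B) = Σᵢ P(now=i)×P(i→B)
= 5/22×2/17 + 5/11×8/23 + 7/22×2/5
= 5/187 + 40/253 + 7/55 = 6712/21505

P = 6712/21505 ≈ 0.3121


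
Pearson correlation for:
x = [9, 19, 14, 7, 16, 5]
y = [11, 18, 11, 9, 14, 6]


n=6, Σx=70, Σy=69, Σxy=912, Σx²=968, Σy²=879
r = (6×912 - 70×69)/√((6×968 - 70²)(6×879 - 69²))
= 642/√(908×513) = 642/√465804 ≈ 642/682.4984 ≈ 0.9407

r ≈ 0.9407


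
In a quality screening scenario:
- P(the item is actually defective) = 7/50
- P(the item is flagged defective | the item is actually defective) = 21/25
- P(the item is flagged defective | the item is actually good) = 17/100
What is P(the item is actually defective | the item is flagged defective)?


Using Bayes' theorem:
P(A|B) = P(B|A)·P(A) / P(B)

P(the item is flagged defective) = 21/25 × 7/50 + 17/100 × 43/50
= 147/1250 + 731/5000 = 1319/5000

P(the item is actually defective|the item is flagged defective) = (147/1250) / (1319/5000) = 588/1319

P(the item is actually defective|the item is flagged defective) = 588/1319 ≈ 44.58%


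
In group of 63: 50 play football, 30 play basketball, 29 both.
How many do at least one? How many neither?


|A∪B| = 50+30-29 = 51
Neither = 63-51 = 12

At least one: 51; Neither: 12


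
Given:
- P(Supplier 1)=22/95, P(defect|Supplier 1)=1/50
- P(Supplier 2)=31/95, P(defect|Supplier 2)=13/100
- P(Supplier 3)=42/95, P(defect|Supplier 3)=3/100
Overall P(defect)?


P(B) = Σ P(B|Aᵢ)×P(Aᵢ)
  1/50×22/95 = 11/2375
  13/100×31/95 = 403/9500
  3/100×42/95 = 63/4750
Sum = 573/9500

P(defect) = 573/9500 ≈ 6.03%


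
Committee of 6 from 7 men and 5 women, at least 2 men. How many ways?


Count by #men:
  2M,4W: C(7,2)×C(5,4)=105
  3M,3W: C(7,3)×C(5,3)=350
  4M,2W: C(7,4)×C(5,2)=350
  5M,1W: C(7,5)×C(5,1)=105
  6M,0W: C(7,6)×C(5,0)=7
Total = 917

917


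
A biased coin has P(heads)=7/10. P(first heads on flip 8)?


Geometric: P(X=8) = (1-p)^(k-1)×p = (3/10)^7×7/10 = 15309/100000000

P(X=8) = 15309/100000000 ≈ 0.02%


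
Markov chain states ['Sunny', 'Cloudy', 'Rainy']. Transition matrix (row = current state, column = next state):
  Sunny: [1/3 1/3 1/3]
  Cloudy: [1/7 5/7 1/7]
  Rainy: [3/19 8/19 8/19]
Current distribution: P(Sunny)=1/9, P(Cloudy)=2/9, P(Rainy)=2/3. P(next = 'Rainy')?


P(next=Rainy) = Σᵢ P(now=i)×P(i→Rainy)
= 1/9×1/3 + 2/9×1/7 + 2/3×8/19
= 1/27 + 2/63 + 16/57 = 1255/3591

P = 1255/3591 ≈ 0.3495


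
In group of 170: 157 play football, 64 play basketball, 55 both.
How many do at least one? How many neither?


|A∪B| = 157+64-55 = 166
Neither = 170-166 = 4

At least one: 166; Neither: 4


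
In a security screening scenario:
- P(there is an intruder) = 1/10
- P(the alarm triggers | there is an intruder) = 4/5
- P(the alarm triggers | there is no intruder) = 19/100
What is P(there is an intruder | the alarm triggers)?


Using Bayes' theorem:
P(A|B) = P(B|A)·P(A) / P(B)

P(the alarm triggers) = 4/5 × 1/10 + 19/100 × 9/10
= 2/25 + 171/1000 = 251/1000

P(there is an intruder|the alarm triggers) = (2/25) / (251/1000) = 80/251

P(there is an intruder|the alarm triggers) = 80/251 ≈ 31.87%


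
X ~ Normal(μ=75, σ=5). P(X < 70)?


z = (70-75)/5 = -1.0
P(Z < -1.0) = 0.1587

P(X < 70) ≈ 0.1587


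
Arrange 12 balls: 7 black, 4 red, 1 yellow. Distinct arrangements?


12!/(7!×4!×1!) = 3960

3960


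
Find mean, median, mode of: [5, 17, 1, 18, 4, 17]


Sorted: [1, 4, 5, 17, 17, 18]
Mean = 62/6 = 31/3
Median = 11
Freq: {5: 1, 17: 2, 1: 1, 18: 1, 4: 1}
Mode: [17]

Mean=31/3, Median=11, Mode=17


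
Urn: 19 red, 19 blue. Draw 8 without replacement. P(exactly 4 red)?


Hypergeometric: C(19,4)×C(19,4)/C(38,8)
= 3876×3876/48903492 = 3876/12617

P(X=4) = 3876/12617 ≈ 30.72%


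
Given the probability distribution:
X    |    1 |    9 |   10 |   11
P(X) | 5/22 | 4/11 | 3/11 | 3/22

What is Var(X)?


E[X] = 85/11
E[X²] = 808/11
Var(X) = E[X²] - (E[X])² = 808/11 - 7225/121 = 1663/121

Var(X) = 1663/121 ≈ 13.7438


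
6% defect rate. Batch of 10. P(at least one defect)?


P(all good) = (47/50)^10 = 52599132235830049/97656250000000000
P(≥1 defect) = 45057117764169951/97656250000000000

P = 45057117764169951/97656250000000000 ≈ 46.14%


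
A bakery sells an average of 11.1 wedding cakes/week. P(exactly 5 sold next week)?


Poisson(λ=11.1): P(X=5) = e^(-λ)×λ^k/k!
= e^(-11.1) × 11.1^5 / 5!
≈ 1.511232382e-05 × 168505.81551 / 120 ≈ 0.021221

P(X=5) ≈ 0.021221 ≈ 2.12%


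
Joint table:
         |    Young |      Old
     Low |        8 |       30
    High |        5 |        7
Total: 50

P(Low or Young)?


P(Low∨Young) = P(Low) + P(Young) - P(Low∧Young)
= (38 + 13 - 8)/50 = 43/50

P = 43/50 ≈ 86.00%


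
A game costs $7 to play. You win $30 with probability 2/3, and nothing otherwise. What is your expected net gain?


E[gain] = (30-7)×2/3 + (-7)×1/3
= 46/3 - 7/3 = 13

Expected net gain = $13 ≈ $13.00


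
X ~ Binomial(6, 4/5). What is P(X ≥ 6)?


P(X ≥ 6) = Σ P(X=i) for i=6..6
P(X=6) = 4096/15625
Sum = 4096/15625

P(X ≥ 6) = 4096/15625 ≈ 26.21%


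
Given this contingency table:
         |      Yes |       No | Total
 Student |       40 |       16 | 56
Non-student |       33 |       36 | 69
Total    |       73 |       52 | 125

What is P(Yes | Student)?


P(Yes | Student) = 40/(40+16) = 40/56 = 5/7

P(Yes|Student) = 5/7 ≈ 71.43%


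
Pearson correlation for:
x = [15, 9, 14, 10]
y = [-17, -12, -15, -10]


n=4, Σx=48, Σy=-54, Σxy=-673, Σx²=602, Σy²=758
r = (4×(-673) - 48×(-54))/√((4×602 - 48²)(4×758 - (-54)²))
= -100/√(104×116) = -100/√12064 ≈ -100/109.8362 ≈ -0.9104

r ≈ -0.9104


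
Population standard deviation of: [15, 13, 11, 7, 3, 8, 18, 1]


Mean = 76/8 = 19/2
  (15-19/2)²=121/4
  (13-19/2)²=49/4
  (11-19/2)²=9/4
  (7-19/2)²=25/4
  (3-19/2)²=169/4
  (8-19/2)²=9/4
  (18-19/2)²=289/4
  (1-19/2)²=289/4
Σ(x-μ)² = 240
σ² = 240/8 = 30

σ = √(30) ≈ 5.4772


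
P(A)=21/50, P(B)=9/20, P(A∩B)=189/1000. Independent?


P(A)×P(B) = 189/1000
P(A∩B) = 189/1000
Equal ✓ → Independent

Yes, independent


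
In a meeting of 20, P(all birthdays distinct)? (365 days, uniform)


P(all different) = Π(365-i)/365 for i=0..19
= (365/365)×(364/365)×...×(346/365)
= 0.588562

P ≈ 0.5886 ≈ 58.86%


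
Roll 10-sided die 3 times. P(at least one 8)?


P(no 8)^3 = (9/10)^3 = 729/1000
P(≥1) = 1 - 729/1000 = 271/1000

P = 271/1000 ≈ 27.10%


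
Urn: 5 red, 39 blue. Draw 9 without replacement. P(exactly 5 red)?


Hypergeometric: C(5,5)×C(39,4)/C(44,9)
= 1×82251/708930508 = 9/77572

P(X=5) = 9/77572 ≈ 0.01%


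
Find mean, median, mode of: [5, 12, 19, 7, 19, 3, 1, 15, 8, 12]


Sorted: [1, 3, 5, 7, 8, 12, 12, 15, 19, 19]
Mean = 101/10
Median = 10
Freq: {5: 1, 12: 2, 19: 2, 7: 1, 3: 1, 1: 1, 15: 1, 8: 1}
Mode: [12, 19]

Mean=101/10, Median=10, Mode=[12, 19]


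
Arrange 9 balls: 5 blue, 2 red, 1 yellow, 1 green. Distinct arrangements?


9!/(5!×2!×1!×1!) = 1512

1512


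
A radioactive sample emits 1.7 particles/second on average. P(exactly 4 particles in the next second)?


Poisson(λ=1.7): P(X=4) = e^(-λ)×λ^k/k!
= e^(-1.7) × 1.7^4 / 4!
≈ 0.1826835241 × 8.3521 / 24 ≈ 0.063575

P(X=4) ≈ 0.063575 ≈ 6.36%


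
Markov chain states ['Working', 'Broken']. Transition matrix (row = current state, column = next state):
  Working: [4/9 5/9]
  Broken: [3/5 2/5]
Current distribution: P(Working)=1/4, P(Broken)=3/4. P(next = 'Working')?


P(next=Working) = Σᵢ P(now=i)×P(i→Working)
= 1/4×4/9 + 3/4×3/5
= 1/9 + 9/20 = 101/180

P = 101/180 ≈ 0.5611


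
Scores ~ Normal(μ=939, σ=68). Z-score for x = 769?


z = (x - μ)/σ = (769 - 939)/68 = -2.5

z = -2.5


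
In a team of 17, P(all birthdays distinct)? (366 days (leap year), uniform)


P(all different) = Π(366-i)/366 for i=0..16
= (366/366)×(365/366)×...×(350/366)
= 0.685712

P ≈ 0.6857 ≈ 68.57%


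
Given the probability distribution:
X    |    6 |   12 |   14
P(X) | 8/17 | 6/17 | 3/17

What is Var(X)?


E[X] = 162/17
E[X²] = 1740/17
Var(X) = E[X²] - (E[X])² = 1740/17 - 26244/289 = 3336/289

Var(X) = 3336/289 ≈ 11.5433


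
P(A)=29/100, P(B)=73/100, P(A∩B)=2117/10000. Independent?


P(A)×P(B) = 2117/10000
P(A∩B) = 2117/10000
Equal ✓ → Independent

Yes, independent


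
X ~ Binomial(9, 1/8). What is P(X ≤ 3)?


P(X ≤ 3) = Σ P(X=i) for i=0..3
P(X=0) = 40353607/134217728
P(X=1) = 51883209/134217728
P(X=2) = 7411887/33554432
P(X=3) = 2470629/33554432
Sum = 4117715/4194304

P(X ≤ 3) = 4117715/4194304 ≈ 98.17%


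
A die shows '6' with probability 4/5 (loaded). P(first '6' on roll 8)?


Geometric: P(X=8) = (1-p)^(k-1)×p = (1/5)^7×4/5 = 4/390625

P(X=8) = 4/390625 ≈ 0.00%


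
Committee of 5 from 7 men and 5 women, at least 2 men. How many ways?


Count by #men:
  2M,3W: C(7,2)×C(5,3)=210
  3M,2W: C(7,3)×C(5,2)=350
  4M,1W: C(7,4)×C(5,1)=175
  5M,0W: C(7,5)×C(5,0)=21
Total = 756

756


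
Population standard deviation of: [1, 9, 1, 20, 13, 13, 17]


Mean = 74/7
  (1-74/7)²=4489/49
  (9-74/7)²=121/49
  (1-74/7)²=4489/49
  (20-74/7)²=4356/49
  (13-74/7)²=289/49
  (13-74/7)²=289/49
  (17-74/7)²=2025/49
Σ(x-μ)² = 2294/7
σ² = (2294/7)/7 = 2294/49

σ = √(2294/49) ≈ 6.8422


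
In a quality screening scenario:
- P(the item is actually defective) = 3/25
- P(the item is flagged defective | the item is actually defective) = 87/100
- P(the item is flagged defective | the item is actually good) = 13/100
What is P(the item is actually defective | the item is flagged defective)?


Using Bayes' theorem:
P(A|B) = P(B|A)·P(A) / P(B)

P(the item is flagged defective) = 87/100 × 3/25 + 13/100 × 22/25
= 261/2500 + 143/1250 = 547/2500

P(the item is actually defective|the item is flagged defective) = (261/2500) / (547/2500) = 261/547

P(the item is actually defective|the item is flagged defective) = 261/547 ≈ 47.71%


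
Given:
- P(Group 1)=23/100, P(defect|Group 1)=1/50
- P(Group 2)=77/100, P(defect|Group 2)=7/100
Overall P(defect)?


P(B) = Σ P(B|Aᵢ)×P(Aᵢ)
  1/50×23/100 = 23/5000
  7/100×77/100 = 539/10000
Sum = 117/2000

P(defect) = 117/2000 ≈ 5.85%


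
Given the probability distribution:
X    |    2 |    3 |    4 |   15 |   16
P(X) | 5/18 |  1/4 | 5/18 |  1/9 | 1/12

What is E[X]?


E[X] = Σ x·P(X=x)
= (2)×(5/18) + (3)×(1/4) + (4)×(5/18) + (15)×(1/9) + (16)×(1/12)
= 65/12

E[X] = 65/12


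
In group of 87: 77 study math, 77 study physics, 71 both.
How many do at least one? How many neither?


|A∪B| = 77+77-71 = 83
Neither = 87-83 = 4

At least one: 83; Neither: 4


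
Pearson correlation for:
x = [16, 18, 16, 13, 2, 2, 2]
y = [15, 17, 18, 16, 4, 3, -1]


n=7, Σx=69, Σy=72, Σxy=1054, Σx²=1017, Σy²=1120
r = (7×1054 - 69×72)/√((7×1017 - 69²)(7×1120 - 72²))
= 2410/√(2358×2656) = 2410/√6262848 ≈ 2410/2502.5683 ≈ 0.9630

r ≈ 0.9630


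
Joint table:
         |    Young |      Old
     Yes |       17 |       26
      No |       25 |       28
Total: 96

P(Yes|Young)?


P(Yes|Young) = 17/(17+25) = 17/42

P = 17/42 ≈ 40.48%


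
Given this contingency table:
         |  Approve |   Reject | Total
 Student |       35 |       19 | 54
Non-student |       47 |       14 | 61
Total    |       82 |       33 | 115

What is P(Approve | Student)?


P(Approve | Student) = 35/(35+19) = 35/54

P(Approve|Student) = 35/54 ≈ 64.81%


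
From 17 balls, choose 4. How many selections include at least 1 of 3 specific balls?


Complement: C(17,4) - C(14,4) = 2380 - 1001 = 1379

1379


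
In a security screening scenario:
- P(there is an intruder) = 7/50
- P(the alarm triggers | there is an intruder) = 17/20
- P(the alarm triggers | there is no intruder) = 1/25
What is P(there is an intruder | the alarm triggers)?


Using Bayes' theorem:
P(A|B) = P(B|A)·P(A) / P(B)

P(the alarm triggers) = 17/20 × 7/50 + 1/25 × 43/50
= 119/1000 + 43/1250 = 767/5000

P(there is an intruder|the alarm triggers) = (119/1000) / (767/5000) = 595/767

P(there is an intruder|the alarm triggers) = 595/767 ≈ 77.57%


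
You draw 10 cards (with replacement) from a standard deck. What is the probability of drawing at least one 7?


P(not a 7) = 48/52 = 12/13
P(none in 10 draws) = (12/13)^10 = 61917364224/137858491849
P(≥1 7) = 1 - 61917364224/137858491849 = 75941127625/137858491849

P = 75941127625/137858491849 ≈ 55.09%


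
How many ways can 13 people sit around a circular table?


Circular arrangements of 13 distinct objects: fix one position to break rotational symmetry.
(n-1)! = 12! = 479001600

479001600


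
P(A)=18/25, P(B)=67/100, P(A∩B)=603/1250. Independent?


P(A)×P(B) = 603/1250
P(A∩B) = 603/1250
Equal ✓ → Independent

Yes, independent


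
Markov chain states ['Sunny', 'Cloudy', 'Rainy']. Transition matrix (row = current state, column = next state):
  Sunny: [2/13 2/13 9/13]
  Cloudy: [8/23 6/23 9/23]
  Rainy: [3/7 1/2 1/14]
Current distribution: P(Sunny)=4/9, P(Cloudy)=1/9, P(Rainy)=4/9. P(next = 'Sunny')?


P(next=Sunny) = Σᵢ P(now=i)×P(i→Sunny)
= 4/9×2/13 + 1/9×8/23 + 4/9×3/7
= 8/117 + 8/207 + 4/21 = 1868/6279

P = 1868/6279 ≈ 0.2975


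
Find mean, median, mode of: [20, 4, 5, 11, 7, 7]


Sorted: [4, 5, 7, 7, 11, 20]
Mean = 54/6 = 9
Median = 7
Freq: {20: 1, 4: 1, 5: 1, 11: 1, 7: 2}
Mode: [7]

Mean=9, Median=7, Mode=7


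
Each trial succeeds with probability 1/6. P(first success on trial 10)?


Geometric: P(X=10) = (1-p)^(k-1)×p = (5/6)^9×1/6 = 1953125/60466176

P(X=10) = 1953125/60466176 ≈ 3.23%


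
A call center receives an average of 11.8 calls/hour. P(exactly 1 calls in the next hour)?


Poisson(λ=11.8): P(X=1) = e^(-λ)×λ^k/k!
= e^(-11.8) × 11.8^1 / 1!
≈ 7.504557915e-06 × 11.8 / 1 ≈ 0.000089

P(X=1) ≈ 0.000089 ≈ 0.01%


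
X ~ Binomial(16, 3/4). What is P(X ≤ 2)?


P(X ≤ 2) = Σ P(X=i) for i=0..2
P(X=0) = 1/4294967296
P(X=1) = 3/268435456
P(X=2) = 135/536870912
Sum = 1129/4294967296

P(X ≤ 2) = 1129/4294967296 ≈ 0.00%


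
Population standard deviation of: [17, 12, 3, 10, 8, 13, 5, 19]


Mean = 87/8
  (17-87/8)²=2401/64
  (12-87/8)²=81/64
  (3-87/8)²=3969/64
  (10-87/8)²=49/64
  (8-87/8)²=529/64
  (13-87/8)²=289/64
  (5-87/8)²=2209/64
  (19-87/8)²=4225/64
Σ(x-μ)² = 1719/8
σ² = (1719/8)/8 = 1719/64

σ = √(1719/64) ≈ 5.1826


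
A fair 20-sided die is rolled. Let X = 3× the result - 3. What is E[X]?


E[die] = (1+20)/2 = 21/2
E[X] = 3×21/2 - 3 = 57/2

E[X] = 57/2


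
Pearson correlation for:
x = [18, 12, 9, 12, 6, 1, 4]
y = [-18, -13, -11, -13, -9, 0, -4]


n=7, Σx=62, Σy=-68, Σxy=-805, Σx²=746, Σy²=880
r = (7×(-805) - 62×(-68))/√((7×746 - 62²)(7×880 - (-68)²))
= -1419/√(1378×1536) = -1419/√2116608 ≈ -1419/1454.8567 ≈ -0.9754

r ≈ -0.9754
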